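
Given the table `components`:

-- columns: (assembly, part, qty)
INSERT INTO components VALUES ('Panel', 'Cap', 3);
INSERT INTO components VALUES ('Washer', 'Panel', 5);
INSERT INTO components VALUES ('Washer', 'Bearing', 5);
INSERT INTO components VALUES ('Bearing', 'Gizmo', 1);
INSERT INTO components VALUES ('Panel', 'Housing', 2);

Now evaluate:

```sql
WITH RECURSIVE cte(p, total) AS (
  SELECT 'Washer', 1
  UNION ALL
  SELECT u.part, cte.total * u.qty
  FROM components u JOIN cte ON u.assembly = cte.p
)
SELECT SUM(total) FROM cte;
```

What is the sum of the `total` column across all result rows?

41

Base: (Washer, total=1).
Iteration 1: components of {Washer} -> Bearing = 1*5 = 5, Panel = 1*5 = 5.
Iteration 2: components of {Bearing,Panel} -> Cap = 5*3 = 15, Gizmo = 5*1 = 5, Housing = 5*2 = 10.
Iteration 3: no further components; recursion stops.
SUM(total) = 1 + 5 + 5 + 5 + 15 + 10 = 41.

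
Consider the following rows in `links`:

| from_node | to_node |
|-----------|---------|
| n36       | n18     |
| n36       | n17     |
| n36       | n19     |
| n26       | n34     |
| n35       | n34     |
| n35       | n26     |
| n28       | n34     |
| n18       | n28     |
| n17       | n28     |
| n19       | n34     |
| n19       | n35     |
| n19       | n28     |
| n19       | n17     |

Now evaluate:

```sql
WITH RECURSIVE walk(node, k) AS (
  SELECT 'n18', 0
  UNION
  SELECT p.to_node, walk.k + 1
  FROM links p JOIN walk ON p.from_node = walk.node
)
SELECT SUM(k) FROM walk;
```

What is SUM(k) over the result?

Base: (n18, k=0).
Iteration 1: edges from {n18} -> (n28, k=1).
Iteration 2: edges from {n28} -> (n34, k=2).
Iteration 3: no outgoing edges from {n34}; recursion stops.
SUM(k) = 0 + 1 + 2 = 3.

3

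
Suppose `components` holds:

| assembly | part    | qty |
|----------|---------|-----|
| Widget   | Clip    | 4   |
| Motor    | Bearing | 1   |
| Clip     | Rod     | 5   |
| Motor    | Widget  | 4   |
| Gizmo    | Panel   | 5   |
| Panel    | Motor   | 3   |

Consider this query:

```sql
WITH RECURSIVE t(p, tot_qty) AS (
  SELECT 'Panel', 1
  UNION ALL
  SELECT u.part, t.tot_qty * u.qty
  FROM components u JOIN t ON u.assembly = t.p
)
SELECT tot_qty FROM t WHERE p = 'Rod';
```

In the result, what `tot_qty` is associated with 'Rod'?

240

Base: (Panel, tot_qty=1).
Iteration 1: components of {Panel} -> Motor = 1*3 = 3.
Iteration 2: components of {Motor} -> Bearing = 3*1 = 3, Widget = 3*4 = 12.
Iteration 3: components of {Bearing,Widget} -> Clip = 12*4 = 48.
Iteration 4: components of {Clip} -> Rod = 48*5 = 240.
Iteration 5: no further components; recursion stops.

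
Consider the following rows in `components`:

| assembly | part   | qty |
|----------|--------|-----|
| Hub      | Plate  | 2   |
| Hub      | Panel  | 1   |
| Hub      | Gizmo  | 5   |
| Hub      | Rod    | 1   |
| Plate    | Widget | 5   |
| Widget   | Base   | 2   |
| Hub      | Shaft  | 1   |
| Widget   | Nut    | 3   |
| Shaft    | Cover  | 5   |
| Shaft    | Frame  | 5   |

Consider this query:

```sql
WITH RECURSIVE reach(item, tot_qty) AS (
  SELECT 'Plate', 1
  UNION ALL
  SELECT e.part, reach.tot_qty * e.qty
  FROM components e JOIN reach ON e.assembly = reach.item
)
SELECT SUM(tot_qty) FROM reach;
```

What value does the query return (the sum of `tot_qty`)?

31

Base: (Plate, tot_qty=1).
Iteration 1: components of {Plate} -> Widget = 1*5 = 5.
Iteration 2: components of {Widget} -> Base = 5*2 = 10, Nut = 5*3 = 15.
Iteration 3: no further components; recursion stops.
SUM(tot_qty) = 1 + 5 + 10 + 15 = 31.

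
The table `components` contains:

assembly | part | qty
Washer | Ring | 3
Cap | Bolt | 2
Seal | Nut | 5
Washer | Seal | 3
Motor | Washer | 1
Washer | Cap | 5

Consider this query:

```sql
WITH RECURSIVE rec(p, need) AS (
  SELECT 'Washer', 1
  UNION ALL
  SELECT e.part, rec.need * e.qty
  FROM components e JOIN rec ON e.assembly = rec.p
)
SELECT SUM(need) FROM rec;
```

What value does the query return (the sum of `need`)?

Base: (Washer, need=1).
Iteration 1: components of {Washer} -> Cap = 1*5 = 5, Ring = 1*3 = 3, Seal = 1*3 = 3.
Iteration 2: components of {Cap,Ring,Seal} -> Bolt = 5*2 = 10, Nut = 3*5 = 15.
Iteration 3: no further components; recursion stops.
SUM(need) = 1 + 3 + 5 + 3 + 15 + 10 = 37.

37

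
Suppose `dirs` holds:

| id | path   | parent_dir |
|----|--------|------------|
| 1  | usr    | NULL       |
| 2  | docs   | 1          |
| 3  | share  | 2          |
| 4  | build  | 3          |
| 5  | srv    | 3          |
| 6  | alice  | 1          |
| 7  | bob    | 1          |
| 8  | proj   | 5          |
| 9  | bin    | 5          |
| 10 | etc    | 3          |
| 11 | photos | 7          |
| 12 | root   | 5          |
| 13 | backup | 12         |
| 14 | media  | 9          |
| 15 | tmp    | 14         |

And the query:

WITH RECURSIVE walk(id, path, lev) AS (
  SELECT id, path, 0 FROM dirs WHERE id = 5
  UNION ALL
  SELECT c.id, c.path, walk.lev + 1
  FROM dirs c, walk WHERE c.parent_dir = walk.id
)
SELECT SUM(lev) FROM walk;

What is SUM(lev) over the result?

10

Base: id=5 (srv) at lev 0.
Iteration 1: rows with parent_dir in {5} -> proj (id 8, lev 1), bin (id 9, lev 1), root (id 12, lev 1).
Iteration 2: rows with parent_dir in {8,9,12} -> backup (id 13, lev 2), media (id 14, lev 2).
Iteration 3: rows with parent_dir in {13,14} -> tmp (id 15, lev 3).
Iteration 4: no rows with parent_dir in {15}; recursion stops.
SUM(lev) = 0 + 1 + 1 + 1 + 2 + 2 + 3 = 10.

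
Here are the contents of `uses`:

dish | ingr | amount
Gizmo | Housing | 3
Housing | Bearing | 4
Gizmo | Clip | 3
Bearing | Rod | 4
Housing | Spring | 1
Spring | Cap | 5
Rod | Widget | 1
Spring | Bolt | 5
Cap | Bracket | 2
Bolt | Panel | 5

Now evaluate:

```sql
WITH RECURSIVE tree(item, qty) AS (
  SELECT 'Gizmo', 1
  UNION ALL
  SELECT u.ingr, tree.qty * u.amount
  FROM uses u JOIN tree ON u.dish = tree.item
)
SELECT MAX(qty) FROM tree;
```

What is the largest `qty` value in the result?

Base: (Gizmo, qty=1).
Iteration 1: components of {Gizmo} -> Clip = 1*3 = 3, Housing = 1*3 = 3.
Iteration 2: components of {Clip,Housing} -> Bearing = 3*4 = 12, Spring = 3*1 = 3.
Iteration 3: components of {Bearing,Spring} -> Bolt = 3*5 = 15, Cap = 3*5 = 15, Rod = 12*4 = 48.
Iteration 4: components of {Bolt,Cap,Rod} -> Bracket = 15*2 = 30, Panel = 15*5 = 75, Widget = 48*1 = 48.
Iteration 5: no further components; recursion stops.
qty values: 1, 3, 3, 12, 3, 48, 15, 15, 48, 30, 75; the maximum is 75.

75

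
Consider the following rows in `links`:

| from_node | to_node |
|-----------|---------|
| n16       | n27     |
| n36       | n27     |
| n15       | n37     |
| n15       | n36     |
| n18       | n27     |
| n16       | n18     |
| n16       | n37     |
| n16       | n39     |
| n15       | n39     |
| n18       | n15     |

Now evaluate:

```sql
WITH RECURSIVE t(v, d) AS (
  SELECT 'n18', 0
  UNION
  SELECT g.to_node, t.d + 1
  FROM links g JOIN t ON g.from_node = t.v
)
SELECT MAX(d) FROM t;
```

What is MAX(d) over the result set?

Base: (n18, d=0).
Iteration 1: edges from {n18} -> (n15, d=1), (n27, d=1).
Iteration 2: edges from {n15,n27} -> (n36, d=2), (n37, d=2), (n39, d=2).
Iteration 3: edges from {n36,n37,n39} -> (n27, d=3).
Iteration 4: no outgoing edges from {n27}; recursion stops.
d values: 0, 1, 1, 2, 2, 2, 3; the maximum is 3.

3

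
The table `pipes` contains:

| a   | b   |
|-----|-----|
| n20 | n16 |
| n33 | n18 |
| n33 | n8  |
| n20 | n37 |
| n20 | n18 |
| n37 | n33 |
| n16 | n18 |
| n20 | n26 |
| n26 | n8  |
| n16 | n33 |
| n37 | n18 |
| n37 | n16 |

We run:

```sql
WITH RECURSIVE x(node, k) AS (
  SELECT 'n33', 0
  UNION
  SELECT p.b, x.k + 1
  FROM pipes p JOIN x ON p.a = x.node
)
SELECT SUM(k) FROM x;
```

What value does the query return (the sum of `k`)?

Base: (n33, k=0).
Iteration 1: edges from {n33} -> (n18, k=1), (n8, k=1).
Iteration 2: no outgoing edges from {n18,n8}; recursion stops.
SUM(k) = 0 + 1 + 1 = 2.

2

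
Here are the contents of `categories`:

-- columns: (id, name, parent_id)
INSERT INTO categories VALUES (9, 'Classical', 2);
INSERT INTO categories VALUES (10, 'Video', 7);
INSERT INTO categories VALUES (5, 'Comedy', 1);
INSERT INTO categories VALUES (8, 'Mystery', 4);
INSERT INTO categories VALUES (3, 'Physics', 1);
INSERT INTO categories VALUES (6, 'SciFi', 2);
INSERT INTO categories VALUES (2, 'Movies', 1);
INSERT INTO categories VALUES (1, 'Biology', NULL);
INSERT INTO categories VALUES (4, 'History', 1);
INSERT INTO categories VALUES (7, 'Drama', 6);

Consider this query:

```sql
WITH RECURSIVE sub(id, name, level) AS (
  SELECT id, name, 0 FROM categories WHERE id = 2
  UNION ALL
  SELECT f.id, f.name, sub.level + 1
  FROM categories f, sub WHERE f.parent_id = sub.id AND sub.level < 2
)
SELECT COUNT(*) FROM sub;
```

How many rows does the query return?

4

Base: id=2 (Movies) at level 0.
Iteration 1: rows with parent_id in {2} -> SciFi (id 6, level 1), Classical (id 9, level 1).
Iteration 2: rows with parent_id in {6,9} -> Drama (id 7, level 2).
Iteration 3: level < 2 fails for all current rows; recursion stops.
Total rows emitted: 4.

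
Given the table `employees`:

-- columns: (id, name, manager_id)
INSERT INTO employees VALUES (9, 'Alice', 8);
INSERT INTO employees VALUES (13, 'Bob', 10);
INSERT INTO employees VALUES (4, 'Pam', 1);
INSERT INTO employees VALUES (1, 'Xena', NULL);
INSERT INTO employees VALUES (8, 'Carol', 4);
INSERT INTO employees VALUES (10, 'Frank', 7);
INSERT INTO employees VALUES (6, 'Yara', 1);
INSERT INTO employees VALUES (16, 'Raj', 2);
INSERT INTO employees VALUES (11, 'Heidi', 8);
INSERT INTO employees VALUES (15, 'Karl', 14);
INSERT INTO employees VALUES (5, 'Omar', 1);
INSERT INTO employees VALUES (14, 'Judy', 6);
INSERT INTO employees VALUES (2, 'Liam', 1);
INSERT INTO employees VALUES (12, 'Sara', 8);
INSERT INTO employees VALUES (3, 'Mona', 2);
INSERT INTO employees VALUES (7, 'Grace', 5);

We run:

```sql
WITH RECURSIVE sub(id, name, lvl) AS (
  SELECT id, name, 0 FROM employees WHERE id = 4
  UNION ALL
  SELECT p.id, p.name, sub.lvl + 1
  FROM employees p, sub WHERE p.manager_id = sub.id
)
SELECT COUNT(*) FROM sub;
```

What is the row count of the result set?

5

Base: id=4 (Pam) at lvl 0.
Iteration 1: rows with manager_id in {4} -> Carol (id 8, lvl 1).
Iteration 2: rows with manager_id in {8} -> Alice (id 9, lvl 2), Heidi (id 11, lvl 2), Sara (id 12, lvl 2).
Iteration 3: no rows with manager_id in {9,11,12}; recursion stops.
Total rows emitted: 5.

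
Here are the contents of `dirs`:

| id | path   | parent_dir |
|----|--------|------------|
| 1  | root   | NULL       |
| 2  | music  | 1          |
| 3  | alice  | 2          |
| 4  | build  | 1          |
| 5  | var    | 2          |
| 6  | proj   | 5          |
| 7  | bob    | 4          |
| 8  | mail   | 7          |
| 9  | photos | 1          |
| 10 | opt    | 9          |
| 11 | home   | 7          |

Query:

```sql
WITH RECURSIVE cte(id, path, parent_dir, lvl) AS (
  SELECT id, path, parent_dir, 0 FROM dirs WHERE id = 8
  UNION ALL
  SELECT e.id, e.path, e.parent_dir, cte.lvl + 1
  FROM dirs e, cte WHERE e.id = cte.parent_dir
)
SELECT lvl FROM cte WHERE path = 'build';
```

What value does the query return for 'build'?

2

Base: id=8 (mail), parent_dir=7, lvl 0.
Iteration 1: join on id=7 -> bob (id 7, parent_dir=4, lvl 1).
Iteration 2: join on id=4 -> build (id 4, parent_dir=1, lvl 2).
Iteration 3: join on id=1 -> root (id 1, parent_dir=NULL, lvl 3).
Iteration 4: parent_dir is NULL; no match; recursion stops.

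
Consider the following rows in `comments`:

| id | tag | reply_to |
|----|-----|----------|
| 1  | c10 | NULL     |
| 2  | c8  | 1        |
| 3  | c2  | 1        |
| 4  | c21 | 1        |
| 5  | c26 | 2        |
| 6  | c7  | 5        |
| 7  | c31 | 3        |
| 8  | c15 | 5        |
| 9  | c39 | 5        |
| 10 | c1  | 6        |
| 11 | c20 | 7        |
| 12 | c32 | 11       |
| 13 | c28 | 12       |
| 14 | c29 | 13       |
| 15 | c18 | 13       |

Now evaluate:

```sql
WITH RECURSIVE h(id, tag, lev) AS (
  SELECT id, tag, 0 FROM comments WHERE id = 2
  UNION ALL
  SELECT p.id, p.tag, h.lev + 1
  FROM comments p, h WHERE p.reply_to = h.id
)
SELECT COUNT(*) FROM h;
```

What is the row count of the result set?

Base: id=2 (c8) at lev 0.
Iteration 1: rows with reply_to in {2} -> c26 (id 5, lev 1).
Iteration 2: rows with reply_to in {5} -> c7 (id 6, lev 2), c15 (id 8, lev 2), c39 (id 9, lev 2).
Iteration 3: rows with reply_to in {6,8,9} -> c1 (id 10, lev 3).
Iteration 4: no rows with reply_to in {10}; recursion stops.
Total rows emitted: 6.

6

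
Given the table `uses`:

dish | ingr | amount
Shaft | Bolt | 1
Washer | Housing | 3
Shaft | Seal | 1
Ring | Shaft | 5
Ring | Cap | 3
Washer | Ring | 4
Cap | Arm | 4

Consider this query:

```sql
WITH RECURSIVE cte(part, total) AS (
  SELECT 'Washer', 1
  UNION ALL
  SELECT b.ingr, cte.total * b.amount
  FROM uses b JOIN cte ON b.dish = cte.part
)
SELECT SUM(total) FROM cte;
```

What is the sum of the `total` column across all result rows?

128

Base: (Washer, total=1).
Iteration 1: components of {Washer} -> Housing = 1*3 = 3, Ring = 1*4 = 4.
Iteration 2: components of {Housing,Ring} -> Cap = 4*3 = 12, Shaft = 4*5 = 20.
Iteration 3: components of {Cap,Shaft} -> Arm = 12*4 = 48, Bolt = 20*1 = 20, Seal = 20*1 = 20.
Iteration 4: no further components; recursion stops.
SUM(total) = 1 + 4 + 3 + 20 + 12 + 20 + 20 + 48 = 128.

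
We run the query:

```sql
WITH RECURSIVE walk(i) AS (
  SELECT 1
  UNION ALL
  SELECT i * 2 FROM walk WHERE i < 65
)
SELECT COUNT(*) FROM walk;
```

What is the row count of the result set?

Base: i=1.
Iteration 1: 1 < 65 holds -> i = 1 * 2 = 2.
Iteration 2: 2 < 65 holds -> i = 2 * 2 = 4.
Iteration 3: 4 < 65 holds -> i = 4 * 2 = 8.
Iteration 4: 8 < 65 holds -> i = 8 * 2 = 16.
Iteration 5: 16 < 65 holds -> i = 16 * 2 = 32.
Iteration 6: 32 < 65 holds -> i = 32 * 2 = 64.
Iteration 7: 64 < 65 holds -> i = 64 * 2 = 128.
Iteration 8: 128 < 65 fails; recursion stops.
Total rows emitted: 8.

8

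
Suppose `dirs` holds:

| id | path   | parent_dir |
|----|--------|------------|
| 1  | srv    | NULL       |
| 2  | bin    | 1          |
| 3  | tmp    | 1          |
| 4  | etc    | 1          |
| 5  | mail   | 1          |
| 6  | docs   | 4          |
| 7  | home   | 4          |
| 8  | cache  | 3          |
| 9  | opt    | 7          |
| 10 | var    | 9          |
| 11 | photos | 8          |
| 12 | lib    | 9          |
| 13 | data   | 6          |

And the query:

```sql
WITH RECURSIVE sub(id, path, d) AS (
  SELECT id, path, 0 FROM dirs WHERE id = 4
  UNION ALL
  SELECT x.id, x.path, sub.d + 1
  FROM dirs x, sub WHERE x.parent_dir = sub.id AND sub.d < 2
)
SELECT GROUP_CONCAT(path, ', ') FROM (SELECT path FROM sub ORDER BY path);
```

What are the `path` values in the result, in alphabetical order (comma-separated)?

Base: id=4 (etc) at d 0.
Iteration 1: rows with parent_dir in {4} -> docs (id 6, d 1), home (id 7, d 1).
Iteration 2: rows with parent_dir in {6,7} -> opt (id 9, d 2), data (id 13, d 2).
Iteration 3: d < 2 fails for all current rows; recursion stops.

data, docs, etc, home, opt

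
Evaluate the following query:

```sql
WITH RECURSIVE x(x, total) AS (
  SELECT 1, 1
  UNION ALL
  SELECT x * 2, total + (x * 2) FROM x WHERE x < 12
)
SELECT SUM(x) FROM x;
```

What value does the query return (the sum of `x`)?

31

Base: x=1, total=1.
Iteration 1: 1 < 12 holds -> x = 1 * 2 = 2, total = 1 + 2 = 3.
Iteration 2: 2 < 12 holds -> x = 2 * 2 = 4, total = 3 + 4 = 7.
Iteration 3: 4 < 12 holds -> x = 4 * 2 = 8, total = 7 + 8 = 15.
Iteration 4: 8 < 12 holds -> x = 8 * 2 = 16, total = 15 + 16 = 31.
Iteration 5: 16 < 12 fails; recursion stops.
SUM(x) = 1 + 2 + 4 + 8 + 16 = 31.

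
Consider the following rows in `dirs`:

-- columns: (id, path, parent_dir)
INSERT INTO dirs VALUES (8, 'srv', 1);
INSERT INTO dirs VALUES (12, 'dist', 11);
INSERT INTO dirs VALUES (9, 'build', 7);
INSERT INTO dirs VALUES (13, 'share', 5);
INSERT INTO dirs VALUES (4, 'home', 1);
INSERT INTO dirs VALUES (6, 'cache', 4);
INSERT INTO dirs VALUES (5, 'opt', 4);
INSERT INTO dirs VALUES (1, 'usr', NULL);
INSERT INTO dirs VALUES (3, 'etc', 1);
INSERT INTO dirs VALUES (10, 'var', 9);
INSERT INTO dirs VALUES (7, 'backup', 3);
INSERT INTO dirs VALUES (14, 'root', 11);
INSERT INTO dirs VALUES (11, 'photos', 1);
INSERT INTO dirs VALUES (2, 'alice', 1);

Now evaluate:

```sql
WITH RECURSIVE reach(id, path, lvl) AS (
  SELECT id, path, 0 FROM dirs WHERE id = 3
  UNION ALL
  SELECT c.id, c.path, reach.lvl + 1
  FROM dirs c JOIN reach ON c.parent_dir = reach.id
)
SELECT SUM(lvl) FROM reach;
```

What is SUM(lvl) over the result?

Base: id=3 (etc) at lvl 0.
Iteration 1: rows with parent_dir in {3} -> backup (id 7, lvl 1).
Iteration 2: rows with parent_dir in {7} -> build (id 9, lvl 2).
Iteration 3: rows with parent_dir in {9} -> var (id 10, lvl 3).
Iteration 4: no rows with parent_dir in {10}; recursion stops.
SUM(lvl) = 0 + 1 + 2 + 3 = 6.

6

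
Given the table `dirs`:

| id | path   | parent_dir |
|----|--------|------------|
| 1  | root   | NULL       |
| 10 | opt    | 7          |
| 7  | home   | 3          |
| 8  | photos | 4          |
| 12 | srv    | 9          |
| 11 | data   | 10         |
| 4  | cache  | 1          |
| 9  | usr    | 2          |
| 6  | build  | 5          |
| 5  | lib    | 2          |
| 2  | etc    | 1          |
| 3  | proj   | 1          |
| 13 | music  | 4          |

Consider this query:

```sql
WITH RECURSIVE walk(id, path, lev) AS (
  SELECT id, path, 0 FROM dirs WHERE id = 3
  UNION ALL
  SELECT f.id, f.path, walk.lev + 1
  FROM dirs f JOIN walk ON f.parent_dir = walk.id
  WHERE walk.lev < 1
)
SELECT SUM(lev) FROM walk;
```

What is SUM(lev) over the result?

Base: id=3 (proj) at lev 0.
Iteration 1: rows with parent_dir in {3} -> home (id 7, lev 1).
Iteration 2: lev < 1 fails for all current rows; recursion stops.
SUM(lev) = 0 + 1 = 1.

1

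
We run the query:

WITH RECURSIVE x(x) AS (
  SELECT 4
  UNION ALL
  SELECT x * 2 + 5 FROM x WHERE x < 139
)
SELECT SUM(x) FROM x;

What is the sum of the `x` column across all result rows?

254

Base: x=4.
Iteration 1: 4 < 139 holds -> x = 4 * 2 + 5 = 13.
Iteration 2: 13 < 139 holds -> x = 13 * 2 + 5 = 31.
Iteration 3: 31 < 139 holds -> x = 31 * 2 + 5 = 67.
Iteration 4: 67 < 139 holds -> x = 67 * 2 + 5 = 139.
Iteration 5: 139 < 139 fails; recursion stops.
SUM(x) = 4 + 13 + 31 + 67 + 139 = 254.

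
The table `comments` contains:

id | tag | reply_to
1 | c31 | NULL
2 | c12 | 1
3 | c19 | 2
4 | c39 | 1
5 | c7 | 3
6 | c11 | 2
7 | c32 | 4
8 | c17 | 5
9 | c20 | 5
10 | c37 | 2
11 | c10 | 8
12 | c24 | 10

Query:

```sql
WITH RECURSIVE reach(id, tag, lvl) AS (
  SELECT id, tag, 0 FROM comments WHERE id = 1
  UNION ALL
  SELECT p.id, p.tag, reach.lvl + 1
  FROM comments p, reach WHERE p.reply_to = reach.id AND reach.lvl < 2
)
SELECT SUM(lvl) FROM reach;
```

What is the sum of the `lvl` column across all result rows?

10

Base: id=1 (c31) at lvl 0.
Iteration 1: rows with reply_to in {1} -> c12 (id 2, lvl 1), c39 (id 4, lvl 1).
Iteration 2: rows with reply_to in {2,4} -> c19 (id 3, lvl 2), c11 (id 6, lvl 2), c32 (id 7, lvl 2), c37 (id 10, lvl 2).
Iteration 3: lvl < 2 fails for all current rows; recursion stops.
SUM(lvl) = 0 + 1 + 1 + 2 + 2 + 2 + 2 = 10.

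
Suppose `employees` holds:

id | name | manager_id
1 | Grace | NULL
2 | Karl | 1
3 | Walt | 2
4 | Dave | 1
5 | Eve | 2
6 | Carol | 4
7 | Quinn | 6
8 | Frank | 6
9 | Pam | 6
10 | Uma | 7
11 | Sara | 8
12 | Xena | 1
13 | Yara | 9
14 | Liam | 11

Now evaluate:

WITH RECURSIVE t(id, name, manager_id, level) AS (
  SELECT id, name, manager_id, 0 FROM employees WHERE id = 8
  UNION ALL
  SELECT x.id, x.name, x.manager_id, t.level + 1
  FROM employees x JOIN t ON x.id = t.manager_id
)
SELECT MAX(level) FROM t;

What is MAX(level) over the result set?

3

Base: id=8 (Frank), manager_id=6, level 0.
Iteration 1: join on id=6 -> Carol (id 6, manager_id=4, level 1).
Iteration 2: join on id=4 -> Dave (id 4, manager_id=1, level 2).
Iteration 3: join on id=1 -> Grace (id 1, manager_id=NULL, level 3).
Iteration 4: manager_id is NULL; no match; recursion stops.
level values: 0, 1, 2, 3; the maximum is 3.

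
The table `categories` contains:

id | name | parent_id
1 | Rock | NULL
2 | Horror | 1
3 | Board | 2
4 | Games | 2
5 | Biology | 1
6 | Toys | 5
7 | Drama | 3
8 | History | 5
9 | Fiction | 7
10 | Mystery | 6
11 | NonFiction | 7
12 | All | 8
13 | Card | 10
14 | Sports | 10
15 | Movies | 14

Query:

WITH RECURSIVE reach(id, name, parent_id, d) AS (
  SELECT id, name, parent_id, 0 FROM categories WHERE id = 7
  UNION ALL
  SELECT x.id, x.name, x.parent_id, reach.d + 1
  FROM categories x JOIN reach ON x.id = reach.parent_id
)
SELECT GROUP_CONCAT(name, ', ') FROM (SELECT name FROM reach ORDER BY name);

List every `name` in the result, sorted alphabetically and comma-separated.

Board, Drama, Horror, Rock

Base: id=7 (Drama), parent_id=3, d 0.
Iteration 1: join on id=3 -> Board (id 3, parent_id=2, d 1).
Iteration 2: join on id=2 -> Horror (id 2, parent_id=1, d 2).
Iteration 3: join on id=1 -> Rock (id 1, parent_id=NULL, d 3).
Iteration 4: parent_id is NULL; no match; recursion stops.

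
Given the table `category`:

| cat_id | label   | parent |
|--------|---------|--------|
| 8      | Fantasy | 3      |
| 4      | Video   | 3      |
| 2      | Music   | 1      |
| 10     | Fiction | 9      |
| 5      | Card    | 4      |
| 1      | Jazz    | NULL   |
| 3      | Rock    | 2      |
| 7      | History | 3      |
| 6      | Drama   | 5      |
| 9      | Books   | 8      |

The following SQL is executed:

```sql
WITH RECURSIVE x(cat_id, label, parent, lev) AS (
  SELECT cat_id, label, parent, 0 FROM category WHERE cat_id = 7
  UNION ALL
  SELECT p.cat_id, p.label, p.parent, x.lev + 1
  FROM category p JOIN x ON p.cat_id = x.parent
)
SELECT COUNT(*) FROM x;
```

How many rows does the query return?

4

Base: cat_id=7 (History), parent=3, lev 0.
Iteration 1: join on cat_id=3 -> Rock (id 3, parent=2, lev 1).
Iteration 2: join on cat_id=2 -> Music (id 2, parent=1, lev 2).
Iteration 3: join on cat_id=1 -> Jazz (id 1, parent=NULL, lev 3).
Iteration 4: parent is NULL; no match; recursion stops.
Total rows emitted: 4.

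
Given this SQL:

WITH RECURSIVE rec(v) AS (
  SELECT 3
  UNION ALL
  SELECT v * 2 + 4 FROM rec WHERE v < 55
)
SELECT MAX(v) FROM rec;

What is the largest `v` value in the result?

Base: v=3.
Iteration 1: 3 < 55 holds -> v = 3 * 2 + 4 = 10.
Iteration 2: 10 < 55 holds -> v = 10 * 2 + 4 = 24.
Iteration 3: 24 < 55 holds -> v = 24 * 2 + 4 = 52.
Iteration 4: 52 < 55 holds -> v = 52 * 2 + 4 = 108.
Iteration 5: 108 < 55 fails; recursion stops.
v values: 3, 10, 24, 52, 108; the maximum is 108.

108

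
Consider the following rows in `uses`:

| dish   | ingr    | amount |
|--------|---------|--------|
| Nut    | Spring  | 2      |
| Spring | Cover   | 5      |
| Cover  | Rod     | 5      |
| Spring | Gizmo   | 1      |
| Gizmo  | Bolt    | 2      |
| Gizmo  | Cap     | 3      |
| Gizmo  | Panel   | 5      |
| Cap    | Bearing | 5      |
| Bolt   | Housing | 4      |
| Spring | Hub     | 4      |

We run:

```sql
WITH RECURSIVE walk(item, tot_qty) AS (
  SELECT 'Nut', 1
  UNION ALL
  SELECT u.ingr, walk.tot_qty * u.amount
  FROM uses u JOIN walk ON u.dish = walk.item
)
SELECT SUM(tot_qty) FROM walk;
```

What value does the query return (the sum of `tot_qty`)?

139

Base: (Nut, tot_qty=1).
Iteration 1: components of {Nut} -> Spring = 1*2 = 2.
Iteration 2: components of {Spring} -> Cover = 2*5 = 10, Gizmo = 2*1 = 2, Hub = 2*4 = 8.
Iteration 3: components of {Cover,Gizmo,Hub} -> Bolt = 2*2 = 4, Cap = 2*3 = 6, Panel = 2*5 = 10, Rod = 10*5 = 50.
Iteration 4: components of {Bolt,Cap,Panel,Rod} -> Bearing = 6*5 = 30, Housing = 4*4 = 16.
Iteration 5: no further components; recursion stops.
SUM(tot_qty) = 1 + 2 + 10 + 2 + 8 + 50 + 4 + 6 + 10 + 16 + 30 = 139.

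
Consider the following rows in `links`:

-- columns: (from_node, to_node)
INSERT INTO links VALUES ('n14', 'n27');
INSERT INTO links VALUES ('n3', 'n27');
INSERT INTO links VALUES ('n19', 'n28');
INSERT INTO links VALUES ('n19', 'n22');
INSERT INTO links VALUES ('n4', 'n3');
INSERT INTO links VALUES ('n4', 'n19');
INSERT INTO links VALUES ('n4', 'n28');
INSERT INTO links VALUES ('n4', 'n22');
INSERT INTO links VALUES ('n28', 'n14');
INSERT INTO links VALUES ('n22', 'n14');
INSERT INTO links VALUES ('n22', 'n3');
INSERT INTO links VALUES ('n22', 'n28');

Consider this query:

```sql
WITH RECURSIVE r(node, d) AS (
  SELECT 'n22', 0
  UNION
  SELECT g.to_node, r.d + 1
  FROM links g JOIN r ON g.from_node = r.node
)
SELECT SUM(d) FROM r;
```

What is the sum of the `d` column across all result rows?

10

Base: (n22, d=0).
Iteration 1: edges from {n22} -> (n14, d=1), (n28, d=1), (n3, d=1).
Iteration 2: edges from {n14,n28,n3} -> (n14, d=2), (n27, d=2). [UNION drops 1 duplicate row(s)]
Iteration 3: edges from {n14,n27} -> (n27, d=3).
Iteration 4: no outgoing edges from {n27}; recursion stops.
SUM(d) = 0 + 1 + 1 + 1 + 2 + 2 + 3 = 10.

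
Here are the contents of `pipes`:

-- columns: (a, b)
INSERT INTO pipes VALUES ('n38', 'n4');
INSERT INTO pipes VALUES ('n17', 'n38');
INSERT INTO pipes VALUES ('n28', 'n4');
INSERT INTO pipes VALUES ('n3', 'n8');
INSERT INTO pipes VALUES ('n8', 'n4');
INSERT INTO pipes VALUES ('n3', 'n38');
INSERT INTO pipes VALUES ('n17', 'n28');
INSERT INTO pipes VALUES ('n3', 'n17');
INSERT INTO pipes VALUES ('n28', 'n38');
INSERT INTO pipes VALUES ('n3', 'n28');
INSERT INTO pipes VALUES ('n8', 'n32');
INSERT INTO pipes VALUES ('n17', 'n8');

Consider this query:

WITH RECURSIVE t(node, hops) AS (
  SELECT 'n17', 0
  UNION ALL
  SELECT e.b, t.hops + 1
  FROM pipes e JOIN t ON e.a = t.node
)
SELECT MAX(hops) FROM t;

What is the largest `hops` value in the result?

Base: (n17, hops=0).
Iteration 1: edges from {n17} -> (n28, hops=1), (n38, hops=1), (n8, hops=1).
Iteration 2: edges from {n28,n38,n8} -> (n32, hops=2), (n38, hops=2), (n4, hops=2) x3. [UNION ALL keeps all 5 new rows, including repeats]
Iteration 3: edges from {n32,n38,n4} -> (n4, hops=3).
Iteration 4: no outgoing edges from {n4}; recursion stops.
hops values: 0, 1, 1, 1, 2, 2, 2, 2, 2, 3; the maximum is 3.

3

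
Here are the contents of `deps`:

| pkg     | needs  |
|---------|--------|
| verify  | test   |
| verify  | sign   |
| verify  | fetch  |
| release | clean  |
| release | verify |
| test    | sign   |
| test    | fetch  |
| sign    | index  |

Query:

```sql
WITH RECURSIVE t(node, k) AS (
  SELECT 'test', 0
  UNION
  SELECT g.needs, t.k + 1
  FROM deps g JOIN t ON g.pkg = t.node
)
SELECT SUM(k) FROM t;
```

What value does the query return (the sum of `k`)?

Base: (test, k=0).
Iteration 1: edges from {test} -> (fetch, k=1), (sign, k=1).
Iteration 2: edges from {fetch,sign} -> (index, k=2).
Iteration 3: no outgoing edges from {index}; recursion stops.
SUM(k) = 0 + 1 + 1 + 2 = 4.

4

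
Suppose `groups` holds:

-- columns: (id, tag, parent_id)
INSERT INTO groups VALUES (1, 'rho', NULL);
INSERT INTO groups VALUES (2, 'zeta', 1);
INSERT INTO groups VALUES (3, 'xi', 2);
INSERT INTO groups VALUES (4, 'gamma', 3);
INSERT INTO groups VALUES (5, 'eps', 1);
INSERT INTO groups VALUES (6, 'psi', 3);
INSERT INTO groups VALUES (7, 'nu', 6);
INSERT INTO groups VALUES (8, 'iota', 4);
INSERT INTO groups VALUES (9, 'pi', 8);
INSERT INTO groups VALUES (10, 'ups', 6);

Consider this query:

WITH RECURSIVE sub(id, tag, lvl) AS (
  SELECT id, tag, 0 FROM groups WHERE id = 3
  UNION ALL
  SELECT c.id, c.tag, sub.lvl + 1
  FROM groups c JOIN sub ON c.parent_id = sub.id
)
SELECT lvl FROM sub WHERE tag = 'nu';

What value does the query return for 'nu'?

Base: id=3 (xi) at lvl 0.
Iteration 1: rows with parent_id in {3} -> gamma (id 4, lvl 1), psi (id 6, lvl 1).
Iteration 2: rows with parent_id in {4,6} -> nu (id 7, lvl 2), iota (id 8, lvl 2), ups (id 10, lvl 2).
Iteration 3: rows with parent_id in {7,8,10} -> pi (id 9, lvl 3).
Iteration 4: no rows with parent_id in {9}; recursion stops.

2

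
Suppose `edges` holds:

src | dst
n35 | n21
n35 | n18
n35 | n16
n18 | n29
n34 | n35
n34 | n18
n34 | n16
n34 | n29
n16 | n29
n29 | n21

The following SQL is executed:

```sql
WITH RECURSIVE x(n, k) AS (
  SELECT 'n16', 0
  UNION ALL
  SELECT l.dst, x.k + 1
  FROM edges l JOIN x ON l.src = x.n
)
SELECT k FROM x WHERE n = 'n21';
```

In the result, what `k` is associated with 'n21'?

Base: (n16, k=0).
Iteration 1: edges from {n16} -> (n29, k=1).
Iteration 2: edges from {n29} -> (n21, k=2).
Iteration 3: no outgoing edges from {n21}; recursion stops.

2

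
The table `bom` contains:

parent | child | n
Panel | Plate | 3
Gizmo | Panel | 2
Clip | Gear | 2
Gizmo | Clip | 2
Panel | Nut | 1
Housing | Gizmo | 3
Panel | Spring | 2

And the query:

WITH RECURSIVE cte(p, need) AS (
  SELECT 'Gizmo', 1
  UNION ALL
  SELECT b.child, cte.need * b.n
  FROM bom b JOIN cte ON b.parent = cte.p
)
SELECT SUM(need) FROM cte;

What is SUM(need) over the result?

Base: (Gizmo, need=1).
Iteration 1: components of {Gizmo} -> Clip = 1*2 = 2, Panel = 1*2 = 2.
Iteration 2: components of {Clip,Panel} -> Gear = 2*2 = 4, Nut = 2*1 = 2, Plate = 2*3 = 6, Spring = 2*2 = 4.
Iteration 3: no further components; recursion stops.
SUM(need) = 1 + 2 + 2 + 6 + 2 + 4 + 4 = 21.

21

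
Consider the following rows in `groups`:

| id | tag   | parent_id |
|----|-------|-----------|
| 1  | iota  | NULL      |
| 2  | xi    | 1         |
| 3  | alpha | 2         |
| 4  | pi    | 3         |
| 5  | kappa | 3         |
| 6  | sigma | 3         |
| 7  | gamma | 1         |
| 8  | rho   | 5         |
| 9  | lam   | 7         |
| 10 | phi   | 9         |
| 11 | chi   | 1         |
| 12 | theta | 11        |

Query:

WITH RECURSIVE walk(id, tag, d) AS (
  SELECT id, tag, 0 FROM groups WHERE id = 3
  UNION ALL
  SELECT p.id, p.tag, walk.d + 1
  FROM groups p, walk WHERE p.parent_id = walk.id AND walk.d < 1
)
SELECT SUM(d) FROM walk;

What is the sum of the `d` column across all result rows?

3

Base: id=3 (alpha) at d 0.
Iteration 1: rows with parent_id in {3} -> pi (id 4, d 1), kappa (id 5, d 1), sigma (id 6, d 1).
Iteration 2: d < 1 fails for all current rows; recursion stops.
SUM(d) = 0 + 1 + 1 + 1 = 3.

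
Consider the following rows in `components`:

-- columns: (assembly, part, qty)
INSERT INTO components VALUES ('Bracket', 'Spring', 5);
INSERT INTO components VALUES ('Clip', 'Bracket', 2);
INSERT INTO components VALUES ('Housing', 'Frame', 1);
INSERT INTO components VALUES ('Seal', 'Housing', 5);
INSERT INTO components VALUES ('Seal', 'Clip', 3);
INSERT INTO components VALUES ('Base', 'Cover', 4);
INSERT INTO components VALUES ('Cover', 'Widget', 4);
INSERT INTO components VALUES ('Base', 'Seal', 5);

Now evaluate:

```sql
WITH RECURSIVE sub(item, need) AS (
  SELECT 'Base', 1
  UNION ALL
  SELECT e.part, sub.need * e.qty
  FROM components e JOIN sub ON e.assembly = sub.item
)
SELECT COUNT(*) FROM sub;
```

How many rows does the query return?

9

Base: (Base, need=1).
Iteration 1: components of {Base} -> Cover = 1*4 = 4, Seal = 1*5 = 5.
Iteration 2: components of {Cover,Seal} -> Clip = 5*3 = 15, Housing = 5*5 = 25, Widget = 4*4 = 16.
Iteration 3: components of {Clip,Housing,Widget} -> Bracket = 15*2 = 30, Frame = 25*1 = 25.
Iteration 4: components of {Bracket,Frame} -> Spring = 30*5 = 150.
Iteration 5: no further components; recursion stops.
Total rows emitted: 9.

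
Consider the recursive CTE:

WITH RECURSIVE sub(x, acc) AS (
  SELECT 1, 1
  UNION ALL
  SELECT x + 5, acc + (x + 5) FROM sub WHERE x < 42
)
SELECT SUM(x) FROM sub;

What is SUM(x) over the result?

235

Base: x=1, acc=1.
Iteration 1: 1 < 42 holds -> x = 1 + 5 = 6, acc = 1 + 6 = 7.
Iteration 2: 6 < 42 holds -> x = 6 + 5 = 11, acc = 7 + 11 = 18.
Iteration 3: 11 < 42 holds -> x = 11 + 5 = 16, acc = 18 + 16 = 34.
Iteration 4: 16 < 42 holds -> x = 16 + 5 = 21, acc = 34 + 21 = 55.
Iteration 5: 21 < 42 holds -> x = 21 + 5 = 26, acc = 55 + 26 = 81.
Iteration 6: 26 < 42 holds -> x = 26 + 5 = 31, acc = 81 + 31 = 112.
Iteration 7: 31 < 42 holds -> x = 31 + 5 = 36, acc = 112 + 36 = 148.
Iteration 8: 36 < 42 holds -> x = 36 + 5 = 41, acc = 148 + 41 = 189.
Iteration 9: 41 < 42 holds -> x = 41 + 5 = 46, acc = 189 + 46 = 235.
Iteration 10: 46 < 42 fails; recursion stops.
SUM(x) = 1 + 6 + 11 + 16 + 21 + 26 + 31 + 36 + 41 + 46 = 235.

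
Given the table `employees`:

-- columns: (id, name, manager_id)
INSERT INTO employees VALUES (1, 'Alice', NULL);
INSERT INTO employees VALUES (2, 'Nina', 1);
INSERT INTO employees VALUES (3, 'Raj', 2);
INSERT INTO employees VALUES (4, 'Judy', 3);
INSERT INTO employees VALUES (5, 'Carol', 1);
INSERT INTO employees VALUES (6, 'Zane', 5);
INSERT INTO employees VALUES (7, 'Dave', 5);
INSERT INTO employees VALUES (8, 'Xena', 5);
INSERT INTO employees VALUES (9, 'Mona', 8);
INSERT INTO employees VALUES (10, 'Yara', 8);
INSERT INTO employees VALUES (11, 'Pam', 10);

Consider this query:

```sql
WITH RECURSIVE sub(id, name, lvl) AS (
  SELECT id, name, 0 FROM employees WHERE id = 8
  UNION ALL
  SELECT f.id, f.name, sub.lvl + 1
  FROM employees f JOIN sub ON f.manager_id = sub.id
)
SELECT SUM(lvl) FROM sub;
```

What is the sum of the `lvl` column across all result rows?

4

Base: id=8 (Xena) at lvl 0.
Iteration 1: rows with manager_id in {8} -> Mona (id 9, lvl 1), Yara (id 10, lvl 1).
Iteration 2: rows with manager_id in {9,10} -> Pam (id 11, lvl 2).
Iteration 3: no rows with manager_id in {11}; recursion stops.
SUM(lvl) = 0 + 1 + 1 + 2 = 4.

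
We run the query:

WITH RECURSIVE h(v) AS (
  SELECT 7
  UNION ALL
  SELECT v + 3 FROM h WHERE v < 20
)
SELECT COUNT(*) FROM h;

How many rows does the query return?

Base: v=7.
Iteration 1: 7 < 20 holds -> v = 7 + 3 = 10.
Iteration 2: 10 < 20 holds -> v = 10 + 3 = 13.
Iteration 3: 13 < 20 holds -> v = 13 + 3 = 16.
Iteration 4: 16 < 20 holds -> v = 16 + 3 = 19.
Iteration 5: 19 < 20 holds -> v = 19 + 3 = 22.
Iteration 6: 22 < 20 fails; recursion stops.
Total rows emitted: 6.

6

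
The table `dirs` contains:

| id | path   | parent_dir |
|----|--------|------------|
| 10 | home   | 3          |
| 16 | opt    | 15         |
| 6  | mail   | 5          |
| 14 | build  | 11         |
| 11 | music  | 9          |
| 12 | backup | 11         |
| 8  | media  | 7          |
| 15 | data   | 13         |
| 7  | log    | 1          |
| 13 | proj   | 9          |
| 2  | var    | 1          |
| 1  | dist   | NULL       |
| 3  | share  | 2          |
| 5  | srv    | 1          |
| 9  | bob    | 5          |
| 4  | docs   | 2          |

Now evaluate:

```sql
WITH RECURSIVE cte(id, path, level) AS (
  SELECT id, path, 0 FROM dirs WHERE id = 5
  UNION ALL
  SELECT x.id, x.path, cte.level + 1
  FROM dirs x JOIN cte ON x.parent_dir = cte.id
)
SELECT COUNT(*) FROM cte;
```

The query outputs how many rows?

Base: id=5 (srv) at level 0.
Iteration 1: rows with parent_dir in {5} -> mail (id 6, level 1), bob (id 9, level 1).
Iteration 2: rows with parent_dir in {6,9} -> music (id 11, level 2), proj (id 13, level 2).
Iteration 3: rows with parent_dir in {11,13} -> backup (id 12, level 3), build (id 14, level 3), data (id 15, level 3).
Iteration 4: rows with parent_dir in {12,14,15} -> opt (id 16, level 4).
Iteration 5: no rows with parent_dir in {16}; recursion stops.
Total rows emitted: 9.

9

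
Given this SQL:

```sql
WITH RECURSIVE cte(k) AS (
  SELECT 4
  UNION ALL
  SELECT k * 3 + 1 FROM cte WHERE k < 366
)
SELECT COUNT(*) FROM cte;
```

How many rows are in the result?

Base: k=4.
Iteration 1: 4 < 366 holds -> k = 4 * 3 + 1 = 13.
Iteration 2: 13 < 366 holds -> k = 13 * 3 + 1 = 40.
Iteration 3: 40 < 366 holds -> k = 40 * 3 + 1 = 121.
Iteration 4: 121 < 366 holds -> k = 121 * 3 + 1 = 364.
Iteration 5: 364 < 366 holds -> k = 364 * 3 + 1 = 1093.
Iteration 6: 1093 < 366 fails; recursion stops.
Total rows emitted: 6.

6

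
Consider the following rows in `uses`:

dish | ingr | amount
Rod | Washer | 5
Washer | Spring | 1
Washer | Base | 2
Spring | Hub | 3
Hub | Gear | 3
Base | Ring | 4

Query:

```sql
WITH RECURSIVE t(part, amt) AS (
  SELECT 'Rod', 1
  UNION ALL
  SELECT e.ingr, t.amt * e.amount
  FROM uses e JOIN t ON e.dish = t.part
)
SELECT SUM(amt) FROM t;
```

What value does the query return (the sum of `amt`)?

Base: (Rod, amt=1).
Iteration 1: components of {Rod} -> Washer = 1*5 = 5.
Iteration 2: components of {Washer} -> Base = 5*2 = 10, Spring = 5*1 = 5.
Iteration 3: components of {Base,Spring} -> Hub = 5*3 = 15, Ring = 10*4 = 40.
Iteration 4: components of {Hub,Ring} -> Gear = 15*3 = 45.
Iteration 5: no further components; recursion stops.
SUM(amt) = 1 + 5 + 5 + 10 + 15 + 40 + 45 = 121.

121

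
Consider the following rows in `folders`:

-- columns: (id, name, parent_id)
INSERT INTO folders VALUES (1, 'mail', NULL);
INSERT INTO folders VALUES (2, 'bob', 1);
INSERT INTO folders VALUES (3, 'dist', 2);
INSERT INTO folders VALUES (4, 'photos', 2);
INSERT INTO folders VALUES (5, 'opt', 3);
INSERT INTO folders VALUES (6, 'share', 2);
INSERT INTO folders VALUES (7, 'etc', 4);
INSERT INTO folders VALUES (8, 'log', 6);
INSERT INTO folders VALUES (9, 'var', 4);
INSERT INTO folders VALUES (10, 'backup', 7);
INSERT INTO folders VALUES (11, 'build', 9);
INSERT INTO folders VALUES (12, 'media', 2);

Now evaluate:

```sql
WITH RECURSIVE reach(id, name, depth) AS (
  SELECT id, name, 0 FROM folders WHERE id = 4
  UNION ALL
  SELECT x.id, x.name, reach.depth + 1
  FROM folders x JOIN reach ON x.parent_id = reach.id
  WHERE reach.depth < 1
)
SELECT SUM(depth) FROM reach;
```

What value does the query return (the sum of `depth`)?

2

Base: id=4 (photos) at depth 0.
Iteration 1: rows with parent_id in {4} -> etc (id 7, depth 1), var (id 9, depth 1).
Iteration 2: depth < 1 fails for all current rows; recursion stops.
SUM(depth) = 0 + 1 + 1 = 2.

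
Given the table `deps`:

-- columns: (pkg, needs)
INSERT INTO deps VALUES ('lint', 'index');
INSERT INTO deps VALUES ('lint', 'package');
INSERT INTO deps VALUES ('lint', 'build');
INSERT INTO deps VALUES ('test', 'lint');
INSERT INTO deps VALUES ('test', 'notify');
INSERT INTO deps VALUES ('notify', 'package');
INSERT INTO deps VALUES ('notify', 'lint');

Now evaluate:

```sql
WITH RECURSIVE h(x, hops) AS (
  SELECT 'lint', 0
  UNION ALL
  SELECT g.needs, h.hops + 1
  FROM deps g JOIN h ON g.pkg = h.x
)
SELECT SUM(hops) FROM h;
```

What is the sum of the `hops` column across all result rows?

Base: (lint, hops=0).
Iteration 1: edges from {lint} -> (build, hops=1), (index, hops=1), (package, hops=1).
Iteration 2: no outgoing edges from {build,index,package}; recursion stops.
SUM(hops) = 0 + 1 + 1 + 1 = 3.

3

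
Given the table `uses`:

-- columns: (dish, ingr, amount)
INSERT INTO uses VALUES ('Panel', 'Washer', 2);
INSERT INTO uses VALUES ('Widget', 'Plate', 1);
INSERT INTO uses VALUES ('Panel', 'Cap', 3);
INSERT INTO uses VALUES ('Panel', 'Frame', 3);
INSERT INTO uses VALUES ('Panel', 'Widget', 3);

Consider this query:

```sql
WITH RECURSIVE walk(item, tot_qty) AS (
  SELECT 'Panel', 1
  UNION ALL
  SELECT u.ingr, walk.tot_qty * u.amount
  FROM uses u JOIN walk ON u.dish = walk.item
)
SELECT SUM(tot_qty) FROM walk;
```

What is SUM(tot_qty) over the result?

Base: (Panel, tot_qty=1).
Iteration 1: components of {Panel} -> Cap = 1*3 = 3, Frame = 1*3 = 3, Washer = 1*2 = 2, Widget = 1*3 = 3.
Iteration 2: components of {Cap,Frame,Washer,Widget} -> Plate = 3*1 = 3.
Iteration 3: no further components; recursion stops.
SUM(tot_qty) = 1 + 3 + 2 + 3 + 3 + 3 = 15.

15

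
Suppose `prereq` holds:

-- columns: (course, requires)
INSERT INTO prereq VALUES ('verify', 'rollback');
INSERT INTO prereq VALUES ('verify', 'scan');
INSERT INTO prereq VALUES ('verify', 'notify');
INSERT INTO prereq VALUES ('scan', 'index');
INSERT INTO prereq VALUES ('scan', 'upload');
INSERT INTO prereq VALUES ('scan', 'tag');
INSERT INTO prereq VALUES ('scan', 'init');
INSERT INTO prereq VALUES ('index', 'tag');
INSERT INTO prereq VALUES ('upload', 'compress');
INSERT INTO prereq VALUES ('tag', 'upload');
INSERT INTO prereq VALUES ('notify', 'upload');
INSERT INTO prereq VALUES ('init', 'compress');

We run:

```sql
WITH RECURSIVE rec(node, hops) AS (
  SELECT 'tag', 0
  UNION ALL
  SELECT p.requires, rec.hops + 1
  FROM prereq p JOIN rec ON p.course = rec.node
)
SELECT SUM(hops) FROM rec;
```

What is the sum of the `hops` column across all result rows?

Base: (tag, hops=0).
Iteration 1: edges from {tag} -> (upload, hops=1).
Iteration 2: edges from {upload} -> (compress, hops=2).
Iteration 3: no outgoing edges from {compress}; recursion stops.
SUM(hops) = 0 + 1 + 2 = 3.

3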